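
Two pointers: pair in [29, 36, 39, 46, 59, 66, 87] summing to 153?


lo=0(29)+hi=6(87)=116
lo=1(36)+hi=6(87)=123
lo=2(39)+hi=6(87)=126
lo=3(46)+hi=6(87)=133
lo=4(59)+hi=6(87)=146
lo=5(66)+hi=6(87)=153

Yes: 66+87=153


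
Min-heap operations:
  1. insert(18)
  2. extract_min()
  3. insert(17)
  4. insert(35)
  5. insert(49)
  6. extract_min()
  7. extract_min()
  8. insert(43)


insert(18) -> [18]
extract_min()->18, []
insert(17) -> [17]
insert(35) -> [17, 35]
insert(49) -> [17, 35, 49]
extract_min()->17, [35, 49]
extract_min()->35, [49]
insert(43) -> [43, 49]

Final heap: [43, 49]


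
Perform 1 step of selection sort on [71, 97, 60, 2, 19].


Initial: [71, 97, 60, 2, 19]
Step 1: min=2 at 3
  Swap: [2, 97, 60, 71, 19]

After 1 step: [2, 97, 60, 71, 19]


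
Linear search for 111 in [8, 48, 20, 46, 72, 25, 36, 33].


i=0: 8!=111
i=1: 48!=111
i=2: 20!=111
i=3: 46!=111
i=4: 72!=111
i=5: 25!=111
i=6: 36!=111
i=7: 33!=111

Not found, 8 comps


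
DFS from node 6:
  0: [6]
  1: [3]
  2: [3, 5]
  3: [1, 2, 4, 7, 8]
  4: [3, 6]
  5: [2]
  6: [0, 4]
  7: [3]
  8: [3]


Visit 6, push [4, 0]
Visit 0, push []
Visit 4, push [3]
Visit 3, push [8, 7, 2, 1]
Visit 1, push []
Visit 2, push [5]
Visit 5, push []
Visit 7, push []
Visit 8, push []

DFS order: [6, 0, 4, 3, 1, 2, 5, 7, 8]


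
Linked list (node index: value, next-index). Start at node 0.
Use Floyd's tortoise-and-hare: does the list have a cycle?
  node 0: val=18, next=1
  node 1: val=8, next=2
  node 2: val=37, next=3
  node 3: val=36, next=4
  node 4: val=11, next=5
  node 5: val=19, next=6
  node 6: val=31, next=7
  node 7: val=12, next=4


Floyd's tortoise (slow, +1) and hare (fast, +2):
  init: slow=0, fast=0
  step 1: slow=1, fast=2
  step 2: slow=2, fast=4
  step 3: slow=3, fast=6
  step 4: slow=4, fast=4
  slow == fast at node 4: cycle detected

Cycle: yes


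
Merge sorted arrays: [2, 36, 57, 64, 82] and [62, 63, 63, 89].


Take 2 from A
Take 36 from A
Take 57 from A
Take 62 from B
Take 63 from B
Take 63 from B
Take 64 from A
Take 82 from A

Merged: [2, 36, 57, 62, 63, 63, 64, 82, 89]


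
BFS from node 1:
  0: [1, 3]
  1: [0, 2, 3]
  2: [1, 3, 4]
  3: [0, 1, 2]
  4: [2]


Visit 1, enqueue [0, 2, 3]
Visit 0, enqueue []
Visit 2, enqueue [4]
Visit 3, enqueue []
Visit 4, enqueue []

BFS order: [1, 0, 2, 3, 4]


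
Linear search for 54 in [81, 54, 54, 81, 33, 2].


i=0: 81!=54
i=1: 54==54 found!

Found at 1, 2 comps


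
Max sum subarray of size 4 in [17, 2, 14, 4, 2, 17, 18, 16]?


[0:4]: 37
[1:5]: 22
[2:6]: 37
[3:7]: 41
[4:8]: 53

Max: 53 at [4:8]


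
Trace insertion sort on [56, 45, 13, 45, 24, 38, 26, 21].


Initial: [56, 45, 13, 45, 24, 38, 26, 21]
Insert 45: [45, 56, 13, 45, 24, 38, 26, 21]
Insert 13: [13, 45, 56, 45, 24, 38, 26, 21]
Insert 45: [13, 45, 45, 56, 24, 38, 26, 21]
Insert 24: [13, 24, 45, 45, 56, 38, 26, 21]
Insert 38: [13, 24, 38, 45, 45, 56, 26, 21]
Insert 26: [13, 24, 26, 38, 45, 45, 56, 21]
Insert 21: [13, 21, 24, 26, 38, 45, 45, 56]

Sorted: [13, 21, 24, 26, 38, 45, 45, 56]


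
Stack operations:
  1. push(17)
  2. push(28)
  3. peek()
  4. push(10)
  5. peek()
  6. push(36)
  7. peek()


push(17) -> [17]
push(28) -> [17, 28]
peek()->28
push(10) -> [17, 28, 10]
peek()->10
push(36) -> [17, 28, 10, 36]
peek()->36

Final stack: [17, 28, 10, 36]


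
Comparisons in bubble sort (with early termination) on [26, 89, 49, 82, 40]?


Algorithm: bubble sort (with early termination)
Input: [26, 89, 49, 82, 40]
Sorted: [26, 40, 49, 82, 89]

10


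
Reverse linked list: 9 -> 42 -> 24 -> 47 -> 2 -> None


Step 1: curr=9, set curr.next=prev(None) | reversed so far: 9
Step 2: curr=42, set curr.next=prev(9) | reversed so far: 42 -> 9
Step 3: curr=24, set curr.next=prev(42) | reversed so far: 24 -> 42 -> 9
Step 4: curr=47, set curr.next=prev(24) | reversed so far: 47 -> 24 -> 42 -> 9
Step 5: curr=2, set curr.next=prev(47) | reversed so far: 2 -> 47 -> 24 -> 42 -> 9

2 -> 47 -> 24 -> 42 -> 9 -> None


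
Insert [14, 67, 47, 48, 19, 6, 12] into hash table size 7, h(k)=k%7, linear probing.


Insert 14: h=0 -> slot 0
Insert 67: h=4 -> slot 4
Insert 47: h=5 -> slot 5
Insert 48: h=6 -> slot 6
Insert 19: h=5, 3 probes -> slot 1
Insert 6: h=6, 3 probes -> slot 2
Insert 12: h=5, 5 probes -> slot 3

Table: [14, 19, 6, 12, 67, 47, 48]


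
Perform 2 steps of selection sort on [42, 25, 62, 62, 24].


Initial: [42, 25, 62, 62, 24]
Step 1: min=24 at 4
  Swap: [24, 25, 62, 62, 42]
Step 2: min=25 at 1
  Swap: [24, 25, 62, 62, 42]

After 2 steps: [24, 25, 62, 62, 42]


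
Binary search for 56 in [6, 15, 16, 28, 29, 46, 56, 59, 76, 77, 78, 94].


Step 1: lo=0, hi=11, mid=5, val=46
Step 2: lo=6, hi=11, mid=8, val=76
Step 3: lo=6, hi=7, mid=6, val=56

Found at index 6


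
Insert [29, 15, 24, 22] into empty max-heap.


Insert 29: [29]
Insert 15: [29, 15]
Insert 24: [29, 15, 24]
Insert 22: [29, 22, 24, 15]

Final heap: [29, 22, 24, 15]


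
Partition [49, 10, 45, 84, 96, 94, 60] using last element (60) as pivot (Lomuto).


Pivot: 60
  49 <= 60: advance i (no swap)
  10 <= 60: advance i (no swap)
  45 <= 60: advance i (no swap)
Place pivot at 3: [49, 10, 45, 60, 96, 94, 84]

Partitioned: [49, 10, 45, 60, 96, 94, 84]


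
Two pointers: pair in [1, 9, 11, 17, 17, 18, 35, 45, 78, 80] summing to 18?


lo=0(1)+hi=9(80)=81
lo=0(1)+hi=8(78)=79
lo=0(1)+hi=7(45)=46
lo=0(1)+hi=6(35)=36
lo=0(1)+hi=5(18)=19
lo=0(1)+hi=4(17)=18

Yes: 1+17=18


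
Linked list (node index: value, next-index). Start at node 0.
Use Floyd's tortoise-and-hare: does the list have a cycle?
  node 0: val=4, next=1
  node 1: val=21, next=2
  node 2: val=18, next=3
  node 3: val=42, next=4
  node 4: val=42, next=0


Floyd's tortoise (slow, +1) and hare (fast, +2):
  init: slow=0, fast=0
  step 1: slow=1, fast=2
  step 2: slow=2, fast=4
  step 3: slow=3, fast=1
  step 4: slow=4, fast=3
  step 5: slow=0, fast=0
  slow == fast at node 0: cycle detected

Cycle: yes


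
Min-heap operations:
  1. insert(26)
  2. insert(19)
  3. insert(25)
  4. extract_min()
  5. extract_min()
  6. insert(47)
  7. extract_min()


insert(26) -> [26]
insert(19) -> [19, 26]
insert(25) -> [19, 26, 25]
extract_min()->19, [25, 26]
extract_min()->25, [26]
insert(47) -> [26, 47]
extract_min()->26, [47]

Final heap: [47]


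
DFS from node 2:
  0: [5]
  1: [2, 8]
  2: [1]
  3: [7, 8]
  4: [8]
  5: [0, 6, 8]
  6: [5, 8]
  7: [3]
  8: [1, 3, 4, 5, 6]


Visit 2, push [1]
Visit 1, push [8]
Visit 8, push [6, 5, 4, 3]
Visit 3, push [7]
Visit 7, push []
Visit 4, push []
Visit 5, push [6, 0]
Visit 0, push []
Visit 6, push []

DFS order: [2, 1, 8, 3, 7, 4, 5, 0, 6]


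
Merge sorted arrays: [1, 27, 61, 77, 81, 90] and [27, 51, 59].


Take 1 from A
Take 27 from A
Take 27 from B
Take 51 from B
Take 59 from B

Merged: [1, 27, 27, 51, 59, 61, 77, 81, 90]


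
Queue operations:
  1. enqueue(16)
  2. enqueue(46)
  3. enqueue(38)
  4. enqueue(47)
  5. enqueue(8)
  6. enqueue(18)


enqueue(16) -> [16]
enqueue(46) -> [16, 46]
enqueue(38) -> [16, 46, 38]
enqueue(47) -> [16, 46, 38, 47]
enqueue(8) -> [16, 46, 38, 47, 8]
enqueue(18) -> [16, 46, 38, 47, 8, 18]

Final queue: [16, 46, 38, 47, 8, 18]


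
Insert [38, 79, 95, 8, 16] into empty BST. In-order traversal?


Insert 38: root
Insert 79: R from 38
Insert 95: R from 38 -> R from 79
Insert 8: L from 38
Insert 16: L from 38 -> R from 8

In-order: [8, 16, 38, 79, 95]


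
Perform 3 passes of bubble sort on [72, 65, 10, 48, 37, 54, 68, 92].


Initial: [72, 65, 10, 48, 37, 54, 68, 92]
Pass 1: [65, 10, 48, 37, 54, 68, 72, 92] (6 swaps)
Pass 2: [10, 48, 37, 54, 65, 68, 72, 92] (4 swaps)
Pass 3: [10, 37, 48, 54, 65, 68, 72, 92] (1 swaps)

After 3 passes: [10, 37, 48, 54, 65, 68, 72, 92]


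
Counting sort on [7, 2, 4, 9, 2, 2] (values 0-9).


Input: [7, 2, 4, 9, 2, 2]
Counts: [0, 0, 3, 0, 1, 0, 0, 1, 0, 1]

Sorted: [2, 2, 2, 4, 7, 9]


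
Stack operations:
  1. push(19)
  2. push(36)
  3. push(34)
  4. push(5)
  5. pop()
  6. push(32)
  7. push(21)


push(19) -> [19]
push(36) -> [19, 36]
push(34) -> [19, 36, 34]
push(5) -> [19, 36, 34, 5]
pop()->5, [19, 36, 34]
push(32) -> [19, 36, 34, 32]
push(21) -> [19, 36, 34, 32, 21]

Final stack: [19, 36, 34, 32, 21]


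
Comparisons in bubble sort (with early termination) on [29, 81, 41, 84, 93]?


Algorithm: bubble sort (with early termination)
Input: [29, 81, 41, 84, 93]
Sorted: [29, 41, 81, 84, 93]

7


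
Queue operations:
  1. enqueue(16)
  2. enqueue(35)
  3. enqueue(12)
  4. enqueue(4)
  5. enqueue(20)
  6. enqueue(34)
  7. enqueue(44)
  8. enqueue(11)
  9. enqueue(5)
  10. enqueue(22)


enqueue(16) -> [16]
enqueue(35) -> [16, 35]
enqueue(12) -> [16, 35, 12]
enqueue(4) -> [16, 35, 12, 4]
enqueue(20) -> [16, 35, 12, 4, 20]
enqueue(34) -> [16, 35, 12, 4, 20, 34]
enqueue(44) -> [16, 35, 12, 4, 20, 34, 44]
enqueue(11) -> [16, 35, 12, 4, 20, 34, 44, 11]
enqueue(5) -> [16, 35, 12, 4, 20, 34, 44, 11, 5]
enqueue(22) -> [16, 35, 12, 4, 20, 34, 44, 11, 5, 22]

Final queue: [16, 35, 12, 4, 20, 34, 44, 11, 5, 22]


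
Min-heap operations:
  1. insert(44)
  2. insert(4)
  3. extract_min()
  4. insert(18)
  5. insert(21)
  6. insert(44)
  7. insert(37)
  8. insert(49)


insert(44) -> [44]
insert(4) -> [4, 44]
extract_min()->4, [44]
insert(18) -> [18, 44]
insert(21) -> [18, 44, 21]
insert(44) -> [18, 44, 21, 44]
insert(37) -> [18, 37, 21, 44, 44]
insert(49) -> [18, 37, 21, 44, 44, 49]

Final heap: [18, 37, 21, 44, 44, 49]


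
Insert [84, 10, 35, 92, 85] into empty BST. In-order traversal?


Insert 84: root
Insert 10: L from 84
Insert 35: L from 84 -> R from 10
Insert 92: R from 84
Insert 85: R from 84 -> L from 92

In-order: [10, 35, 84, 85, 92]


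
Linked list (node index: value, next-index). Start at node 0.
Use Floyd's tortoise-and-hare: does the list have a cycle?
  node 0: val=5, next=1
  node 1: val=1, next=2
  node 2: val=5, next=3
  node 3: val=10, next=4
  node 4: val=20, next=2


Floyd's tortoise (slow, +1) and hare (fast, +2):
  init: slow=0, fast=0
  step 1: slow=1, fast=2
  step 2: slow=2, fast=4
  step 3: slow=3, fast=3
  slow == fast at node 3: cycle detected

Cycle: yes


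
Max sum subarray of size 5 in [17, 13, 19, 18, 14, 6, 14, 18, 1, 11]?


[0:5]: 81
[1:6]: 70
[2:7]: 71
[3:8]: 70
[4:9]: 53
[5:10]: 50

Max: 81 at [0:5]


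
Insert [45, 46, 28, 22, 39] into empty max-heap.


Insert 45: [45]
Insert 46: [46, 45]
Insert 28: [46, 45, 28]
Insert 22: [46, 45, 28, 22]
Insert 39: [46, 45, 28, 22, 39]

Final heap: [46, 45, 28, 22, 39]


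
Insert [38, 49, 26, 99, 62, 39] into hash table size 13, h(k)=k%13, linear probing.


Insert 38: h=12 -> slot 12
Insert 49: h=10 -> slot 10
Insert 26: h=0 -> slot 0
Insert 99: h=8 -> slot 8
Insert 62: h=10, 1 probes -> slot 11
Insert 39: h=0, 1 probes -> slot 1

Table: [26, 39, None, None, None, None, None, None, 99, None, 49, 62, 38]


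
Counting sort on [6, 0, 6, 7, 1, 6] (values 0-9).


Input: [6, 0, 6, 7, 1, 6]
Counts: [1, 1, 0, 0, 0, 0, 3, 1, 0, 0]

Sorted: [0, 1, 6, 6, 6, 7]


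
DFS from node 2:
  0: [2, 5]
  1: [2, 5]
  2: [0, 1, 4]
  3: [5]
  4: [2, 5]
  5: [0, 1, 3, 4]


Visit 2, push [4, 1, 0]
Visit 0, push [5]
Visit 5, push [4, 3, 1]
Visit 1, push []
Visit 3, push []
Visit 4, push []

DFS order: [2, 0, 5, 1, 3, 4]


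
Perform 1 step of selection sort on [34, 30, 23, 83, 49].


Initial: [34, 30, 23, 83, 49]
Step 1: min=23 at 2
  Swap: [23, 30, 34, 83, 49]

After 1 step: [23, 30, 34, 83, 49]


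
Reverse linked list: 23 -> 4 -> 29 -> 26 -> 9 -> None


Step 1: curr=23, set curr.next=prev(None) | reversed so far: 23
Step 2: curr=4, set curr.next=prev(23) | reversed so far: 4 -> 23
Step 3: curr=29, set curr.next=prev(4) | reversed so far: 29 -> 4 -> 23
Step 4: curr=26, set curr.next=prev(29) | reversed so far: 26 -> 29 -> 4 -> 23
Step 5: curr=9, set curr.next=prev(26) | reversed so far: 9 -> 26 -> 29 -> 4 -> 23

9 -> 26 -> 29 -> 4 -> 23 -> None


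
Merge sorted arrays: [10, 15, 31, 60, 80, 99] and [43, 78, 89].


Take 10 from A
Take 15 from A
Take 31 from A
Take 43 from B
Take 60 from A
Take 78 from B
Take 80 from A
Take 89 from B

Merged: [10, 15, 31, 43, 60, 78, 80, 89, 99]


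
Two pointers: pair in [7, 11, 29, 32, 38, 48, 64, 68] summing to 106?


lo=0(7)+hi=7(68)=75
lo=1(11)+hi=7(68)=79
lo=2(29)+hi=7(68)=97
lo=3(32)+hi=7(68)=100
lo=4(38)+hi=7(68)=106

Yes: 38+68=106


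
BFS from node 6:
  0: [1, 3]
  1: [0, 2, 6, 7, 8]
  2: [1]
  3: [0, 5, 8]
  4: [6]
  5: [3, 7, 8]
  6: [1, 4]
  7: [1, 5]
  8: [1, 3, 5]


Visit 6, enqueue [1, 4]
Visit 1, enqueue [0, 2, 7, 8]
Visit 4, enqueue []
Visit 0, enqueue [3]
Visit 2, enqueue []
Visit 7, enqueue [5]
Visit 8, enqueue []
Visit 3, enqueue []
Visit 5, enqueue []

BFS order: [6, 1, 4, 0, 2, 7, 8, 3, 5]


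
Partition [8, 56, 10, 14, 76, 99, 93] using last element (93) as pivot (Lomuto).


Pivot: 93
  8 <= 93: advance i (no swap)
  56 <= 93: advance i (no swap)
  10 <= 93: advance i (no swap)
  14 <= 93: advance i (no swap)
  76 <= 93: advance i (no swap)
Place pivot at 5: [8, 56, 10, 14, 76, 93, 99]

Partitioned: [8, 56, 10, 14, 76, 93, 99]


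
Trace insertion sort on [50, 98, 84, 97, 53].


Initial: [50, 98, 84, 97, 53]
Insert 98: [50, 98, 84, 97, 53]
Insert 84: [50, 84, 98, 97, 53]
Insert 97: [50, 84, 97, 98, 53]
Insert 53: [50, 53, 84, 97, 98]

Sorted: [50, 53, 84, 97, 98]


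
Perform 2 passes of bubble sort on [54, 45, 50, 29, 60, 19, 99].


Initial: [54, 45, 50, 29, 60, 19, 99]
Pass 1: [45, 50, 29, 54, 19, 60, 99] (4 swaps)
Pass 2: [45, 29, 50, 19, 54, 60, 99] (2 swaps)

After 2 passes: [45, 29, 50, 19, 54, 60, 99]


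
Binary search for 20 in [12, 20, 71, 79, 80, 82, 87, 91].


Step 1: lo=0, hi=7, mid=3, val=79
Step 2: lo=0, hi=2, mid=1, val=20

Found at index 1


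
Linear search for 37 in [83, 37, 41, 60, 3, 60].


i=0: 83!=37
i=1: 37==37 found!

Found at 1, 2 comps


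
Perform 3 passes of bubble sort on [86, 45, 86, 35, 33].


Initial: [86, 45, 86, 35, 33]
Pass 1: [45, 86, 35, 33, 86] (3 swaps)
Pass 2: [45, 35, 33, 86, 86] (2 swaps)
Pass 3: [35, 33, 45, 86, 86] (2 swaps)

After 3 passes: [35, 33, 45, 86, 86]


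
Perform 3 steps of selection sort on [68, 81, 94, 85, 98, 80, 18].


Initial: [68, 81, 94, 85, 98, 80, 18]
Step 1: min=18 at 6
  Swap: [18, 81, 94, 85, 98, 80, 68]
Step 2: min=68 at 6
  Swap: [18, 68, 94, 85, 98, 80, 81]
Step 3: min=80 at 5
  Swap: [18, 68, 80, 85, 98, 94, 81]

After 3 steps: [18, 68, 80, 85, 98, 94, 81]


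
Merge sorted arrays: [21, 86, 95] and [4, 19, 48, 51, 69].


Take 4 from B
Take 19 from B
Take 21 from A
Take 48 from B
Take 51 from B
Take 69 from B

Merged: [4, 19, 21, 48, 51, 69, 86, 95]


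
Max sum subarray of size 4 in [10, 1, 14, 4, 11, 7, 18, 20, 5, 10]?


[0:4]: 29
[1:5]: 30
[2:6]: 36
[3:7]: 40
[4:8]: 56
[5:9]: 50
[6:10]: 53

Max: 56 at [4:8]


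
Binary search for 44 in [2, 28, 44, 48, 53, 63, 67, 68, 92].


Step 1: lo=0, hi=8, mid=4, val=53
Step 2: lo=0, hi=3, mid=1, val=28
Step 3: lo=2, hi=3, mid=2, val=44

Found at index 2


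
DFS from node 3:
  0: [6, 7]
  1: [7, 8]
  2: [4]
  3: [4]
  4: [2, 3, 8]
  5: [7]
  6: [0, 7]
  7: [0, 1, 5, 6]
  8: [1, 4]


Visit 3, push [4]
Visit 4, push [8, 2]
Visit 2, push []
Visit 8, push [1]
Visit 1, push [7]
Visit 7, push [6, 5, 0]
Visit 0, push [6]
Visit 6, push []
Visit 5, push []

DFS order: [3, 4, 2, 8, 1, 7, 0, 6, 5]


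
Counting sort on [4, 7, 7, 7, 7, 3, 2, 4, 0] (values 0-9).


Input: [4, 7, 7, 7, 7, 3, 2, 4, 0]
Counts: [1, 0, 1, 1, 2, 0, 0, 4, 0, 0]

Sorted: [0, 2, 3, 4, 4, 7, 7, 7, 7]


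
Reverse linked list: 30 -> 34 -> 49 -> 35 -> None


Step 1: curr=30, set curr.next=prev(None) | reversed so far: 30
Step 2: curr=34, set curr.next=prev(30) | reversed so far: 34 -> 30
Step 3: curr=49, set curr.next=prev(34) | reversed so far: 49 -> 34 -> 30
Step 4: curr=35, set curr.next=prev(49) | reversed so far: 35 -> 49 -> 34 -> 30

35 -> 49 -> 34 -> 30 -> None


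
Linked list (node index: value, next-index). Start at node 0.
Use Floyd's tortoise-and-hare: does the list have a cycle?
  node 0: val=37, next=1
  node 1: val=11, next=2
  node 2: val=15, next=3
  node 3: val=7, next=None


Floyd's tortoise (slow, +1) and hare (fast, +2):
  init: slow=0, fast=0
  step 1: slow=1, fast=2
  step 2: fast 2->3->None, no cycle

Cycle: no


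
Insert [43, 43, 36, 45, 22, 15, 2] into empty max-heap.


Insert 43: [43]
Insert 43: [43, 43]
Insert 36: [43, 43, 36]
Insert 45: [45, 43, 36, 43]
Insert 22: [45, 43, 36, 43, 22]
Insert 15: [45, 43, 36, 43, 22, 15]
Insert 2: [45, 43, 36, 43, 22, 15, 2]

Final heap: [45, 43, 36, 43, 22, 15, 2]


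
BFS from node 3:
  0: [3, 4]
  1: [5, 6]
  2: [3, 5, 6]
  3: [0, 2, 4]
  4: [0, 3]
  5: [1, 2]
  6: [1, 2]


Visit 3, enqueue [0, 2, 4]
Visit 0, enqueue []
Visit 2, enqueue [5, 6]
Visit 4, enqueue []
Visit 5, enqueue [1]
Visit 6, enqueue []
Visit 1, enqueue []

BFS order: [3, 0, 2, 4, 5, 6, 1]


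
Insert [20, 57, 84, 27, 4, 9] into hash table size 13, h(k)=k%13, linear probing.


Insert 20: h=7 -> slot 7
Insert 57: h=5 -> slot 5
Insert 84: h=6 -> slot 6
Insert 27: h=1 -> slot 1
Insert 4: h=4 -> slot 4
Insert 9: h=9 -> slot 9

Table: [None, 27, None, None, 4, 57, 84, 20, None, 9, None, None, None]


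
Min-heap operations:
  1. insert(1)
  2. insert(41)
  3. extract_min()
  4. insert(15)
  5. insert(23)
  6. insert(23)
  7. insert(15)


insert(1) -> [1]
insert(41) -> [1, 41]
extract_min()->1, [41]
insert(15) -> [15, 41]
insert(23) -> [15, 41, 23]
insert(23) -> [15, 23, 23, 41]
insert(15) -> [15, 15, 23, 41, 23]

Final heap: [15, 15, 23, 41, 23]


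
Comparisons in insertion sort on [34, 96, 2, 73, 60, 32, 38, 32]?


Algorithm: insertion sort
Input: [34, 96, 2, 73, 60, 32, 38, 32]
Sorted: [2, 32, 32, 34, 38, 60, 73, 96]

23


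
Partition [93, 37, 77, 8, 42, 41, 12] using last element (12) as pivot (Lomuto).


Pivot: 12
  8 <= 12: swap -> [8, 37, 77, 93, 42, 41, 12]
Place pivot at 1: [8, 12, 77, 93, 42, 41, 37]

Partitioned: [8, 12, 77, 93, 42, 41, 37]


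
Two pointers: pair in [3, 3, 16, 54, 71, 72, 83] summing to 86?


lo=0(3)+hi=6(83)=86

Yes: 3+83=86


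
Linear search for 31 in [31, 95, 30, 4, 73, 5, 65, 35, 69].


i=0: 31==31 found!

Found at 0, 1 comps


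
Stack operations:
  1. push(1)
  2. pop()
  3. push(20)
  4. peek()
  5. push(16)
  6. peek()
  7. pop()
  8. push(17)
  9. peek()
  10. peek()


push(1) -> [1]
pop()->1, []
push(20) -> [20]
peek()->20
push(16) -> [20, 16]
peek()->16
pop()->16, [20]
push(17) -> [20, 17]
peek()->17
peek()->17

Final stack: [20, 17]


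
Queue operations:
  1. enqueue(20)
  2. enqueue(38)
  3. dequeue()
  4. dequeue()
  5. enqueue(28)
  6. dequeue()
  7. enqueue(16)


enqueue(20) -> [20]
enqueue(38) -> [20, 38]
dequeue()->20, [38]
dequeue()->38, []
enqueue(28) -> [28]
dequeue()->28, []
enqueue(16) -> [16]

Final queue: [16]


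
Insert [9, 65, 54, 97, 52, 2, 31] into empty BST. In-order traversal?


Insert 9: root
Insert 65: R from 9
Insert 54: R from 9 -> L from 65
Insert 97: R from 9 -> R from 65
Insert 52: R from 9 -> L from 65 -> L from 54
Insert 2: L from 9
Insert 31: R from 9 -> L from 65 -> L from 54 -> L from 52

In-order: [2, 9, 31, 52, 54, 65, 97]


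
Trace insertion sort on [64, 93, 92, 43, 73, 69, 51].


Initial: [64, 93, 92, 43, 73, 69, 51]
Insert 93: [64, 93, 92, 43, 73, 69, 51]
Insert 92: [64, 92, 93, 43, 73, 69, 51]
Insert 43: [43, 64, 92, 93, 73, 69, 51]
Insert 73: [43, 64, 73, 92, 93, 69, 51]
Insert 69: [43, 64, 69, 73, 92, 93, 51]
Insert 51: [43, 51, 64, 69, 73, 92, 93]

Sorted: [43, 51, 64, 69, 73, 92, 93]


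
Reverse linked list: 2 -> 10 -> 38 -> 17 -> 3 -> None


Step 1: curr=2, set curr.next=prev(None) | reversed so far: 2
Step 2: curr=10, set curr.next=prev(2) | reversed so far: 10 -> 2
Step 3: curr=38, set curr.next=prev(10) | reversed so far: 38 -> 10 -> 2
Step 4: curr=17, set curr.next=prev(38) | reversed so far: 17 -> 38 -> 10 -> 2
Step 5: curr=3, set curr.next=prev(17) | reversed so far: 3 -> 17 -> 38 -> 10 -> 2

3 -> 17 -> 38 -> 10 -> 2 -> None


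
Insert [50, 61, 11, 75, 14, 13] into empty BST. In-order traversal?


Insert 50: root
Insert 61: R from 50
Insert 11: L from 50
Insert 75: R from 50 -> R from 61
Insert 14: L from 50 -> R from 11
Insert 13: L from 50 -> R from 11 -> L from 14

In-order: [11, 13, 14, 50, 61, 75]


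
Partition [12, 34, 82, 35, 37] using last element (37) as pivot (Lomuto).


Pivot: 37
  12 <= 37: advance i (no swap)
  34 <= 37: advance i (no swap)
  35 <= 37: swap -> [12, 34, 35, 82, 37]
Place pivot at 3: [12, 34, 35, 37, 82]

Partitioned: [12, 34, 35, 37, 82]


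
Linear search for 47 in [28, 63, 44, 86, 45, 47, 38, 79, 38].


i=0: 28!=47
i=1: 63!=47
i=2: 44!=47
i=3: 86!=47
i=4: 45!=47
i=5: 47==47 found!

Found at 5, 6 comps


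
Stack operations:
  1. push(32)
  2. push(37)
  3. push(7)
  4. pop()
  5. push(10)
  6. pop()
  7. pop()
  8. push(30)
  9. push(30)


push(32) -> [32]
push(37) -> [32, 37]
push(7) -> [32, 37, 7]
pop()->7, [32, 37]
push(10) -> [32, 37, 10]
pop()->10, [32, 37]
pop()->37, [32]
push(30) -> [32, 30]
push(30) -> [32, 30, 30]

Final stack: [32, 30, 30]


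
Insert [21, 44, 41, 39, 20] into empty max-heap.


Insert 21: [21]
Insert 44: [44, 21]
Insert 41: [44, 21, 41]
Insert 39: [44, 39, 41, 21]
Insert 20: [44, 39, 41, 21, 20]

Final heap: [44, 39, 41, 21, 20]


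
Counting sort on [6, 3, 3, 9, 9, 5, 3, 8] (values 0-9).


Input: [6, 3, 3, 9, 9, 5, 3, 8]
Counts: [0, 0, 0, 3, 0, 1, 1, 0, 1, 2]

Sorted: [3, 3, 3, 5, 6, 8, 9, 9]


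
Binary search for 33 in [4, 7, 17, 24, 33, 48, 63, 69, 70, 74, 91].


Step 1: lo=0, hi=10, mid=5, val=48
Step 2: lo=0, hi=4, mid=2, val=17
Step 3: lo=3, hi=4, mid=3, val=24
Step 4: lo=4, hi=4, mid=4, val=33

Found at index 4


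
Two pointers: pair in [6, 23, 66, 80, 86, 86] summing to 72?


lo=0(6)+hi=5(86)=92
lo=0(6)+hi=4(86)=92
lo=0(6)+hi=3(80)=86
lo=0(6)+hi=2(66)=72

Yes: 6+66=72


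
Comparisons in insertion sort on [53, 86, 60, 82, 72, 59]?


Algorithm: insertion sort
Input: [53, 86, 60, 82, 72, 59]
Sorted: [53, 59, 60, 72, 82, 86]

13


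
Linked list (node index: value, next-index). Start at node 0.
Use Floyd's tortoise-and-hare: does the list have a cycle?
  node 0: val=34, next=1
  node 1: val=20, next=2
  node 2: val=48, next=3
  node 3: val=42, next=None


Floyd's tortoise (slow, +1) and hare (fast, +2):
  init: slow=0, fast=0
  step 1: slow=1, fast=2
  step 2: fast 2->3->None, no cycle

Cycle: no


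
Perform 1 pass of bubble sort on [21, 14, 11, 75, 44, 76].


Initial: [21, 14, 11, 75, 44, 76]
Pass 1: [14, 11, 21, 44, 75, 76] (3 swaps)

After 1 pass: [14, 11, 21, 44, 75, 76]


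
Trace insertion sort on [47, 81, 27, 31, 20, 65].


Initial: [47, 81, 27, 31, 20, 65]
Insert 81: [47, 81, 27, 31, 20, 65]
Insert 27: [27, 47, 81, 31, 20, 65]
Insert 31: [27, 31, 47, 81, 20, 65]
Insert 20: [20, 27, 31, 47, 81, 65]
Insert 65: [20, 27, 31, 47, 65, 81]

Sorted: [20, 27, 31, 47, 65, 81]


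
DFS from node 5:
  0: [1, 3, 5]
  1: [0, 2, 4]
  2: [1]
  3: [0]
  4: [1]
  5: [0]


Visit 5, push [0]
Visit 0, push [3, 1]
Visit 1, push [4, 2]
Visit 2, push []
Visit 4, push []
Visit 3, push []

DFS order: [5, 0, 1, 2, 4, 3]


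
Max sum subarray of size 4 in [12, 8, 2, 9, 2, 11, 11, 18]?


[0:4]: 31
[1:5]: 21
[2:6]: 24
[3:7]: 33
[4:8]: 42

Max: 42 at [4:8]


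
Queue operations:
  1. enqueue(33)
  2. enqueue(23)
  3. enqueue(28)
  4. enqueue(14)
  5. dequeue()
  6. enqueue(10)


enqueue(33) -> [33]
enqueue(23) -> [33, 23]
enqueue(28) -> [33, 23, 28]
enqueue(14) -> [33, 23, 28, 14]
dequeue()->33, [23, 28, 14]
enqueue(10) -> [23, 28, 14, 10]

Final queue: [23, 28, 14, 10]


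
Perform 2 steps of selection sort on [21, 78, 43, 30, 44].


Initial: [21, 78, 43, 30, 44]
Step 1: min=21 at 0
  Swap: [21, 78, 43, 30, 44]
Step 2: min=30 at 3
  Swap: [21, 30, 43, 78, 44]

After 2 steps: [21, 30, 43, 78, 44]


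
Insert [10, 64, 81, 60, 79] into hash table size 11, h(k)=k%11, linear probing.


Insert 10: h=10 -> slot 10
Insert 64: h=9 -> slot 9
Insert 81: h=4 -> slot 4
Insert 60: h=5 -> slot 5
Insert 79: h=2 -> slot 2

Table: [None, None, 79, None, 81, 60, None, None, None, 64, 10]


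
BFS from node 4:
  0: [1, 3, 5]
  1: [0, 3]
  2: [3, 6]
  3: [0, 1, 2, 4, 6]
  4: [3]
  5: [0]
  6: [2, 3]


Visit 4, enqueue [3]
Visit 3, enqueue [0, 1, 2, 6]
Visit 0, enqueue [5]
Visit 1, enqueue []
Visit 2, enqueue []
Visit 6, enqueue []
Visit 5, enqueue []

BFS order: [4, 3, 0, 1, 2, 6, 5]


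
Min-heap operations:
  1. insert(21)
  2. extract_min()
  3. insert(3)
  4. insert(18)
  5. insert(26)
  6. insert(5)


insert(21) -> [21]
extract_min()->21, []
insert(3) -> [3]
insert(18) -> [3, 18]
insert(26) -> [3, 18, 26]
insert(5) -> [3, 5, 26, 18]

Final heap: [3, 5, 26, 18]


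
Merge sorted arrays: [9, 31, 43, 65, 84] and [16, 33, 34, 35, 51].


Take 9 from A
Take 16 from B
Take 31 from A
Take 33 from B
Take 34 from B
Take 35 from B
Take 43 from A
Take 51 from B

Merged: [9, 16, 31, 33, 34, 35, 43, 51, 65, 84]


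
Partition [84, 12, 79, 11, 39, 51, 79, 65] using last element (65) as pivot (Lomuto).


Pivot: 65
  12 <= 65: swap -> [12, 84, 79, 11, 39, 51, 79, 65]
  11 <= 65: swap -> [12, 11, 79, 84, 39, 51, 79, 65]
  39 <= 65: swap -> [12, 11, 39, 84, 79, 51, 79, 65]
  51 <= 65: swap -> [12, 11, 39, 51, 79, 84, 79, 65]
Place pivot at 4: [12, 11, 39, 51, 65, 84, 79, 79]

Partitioned: [12, 11, 39, 51, 65, 84, 79, 79]


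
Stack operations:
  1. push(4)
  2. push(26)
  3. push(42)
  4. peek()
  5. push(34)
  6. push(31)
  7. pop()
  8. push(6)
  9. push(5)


push(4) -> [4]
push(26) -> [4, 26]
push(42) -> [4, 26, 42]
peek()->42
push(34) -> [4, 26, 42, 34]
push(31) -> [4, 26, 42, 34, 31]
pop()->31, [4, 26, 42, 34]
push(6) -> [4, 26, 42, 34, 6]
push(5) -> [4, 26, 42, 34, 6, 5]

Final stack: [4, 26, 42, 34, 6, 5]


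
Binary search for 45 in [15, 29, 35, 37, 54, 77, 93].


Step 1: lo=0, hi=6, mid=3, val=37
Step 2: lo=4, hi=6, mid=5, val=77
Step 3: lo=4, hi=4, mid=4, val=54

Not found


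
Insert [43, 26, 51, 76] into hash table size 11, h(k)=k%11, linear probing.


Insert 43: h=10 -> slot 10
Insert 26: h=4 -> slot 4
Insert 51: h=7 -> slot 7
Insert 76: h=10, 1 probes -> slot 0

Table: [76, None, None, None, 26, None, None, 51, None, None, 43]


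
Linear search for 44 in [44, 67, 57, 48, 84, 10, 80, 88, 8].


i=0: 44==44 found!

Found at 0, 1 comps


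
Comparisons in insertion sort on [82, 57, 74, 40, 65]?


Algorithm: insertion sort
Input: [82, 57, 74, 40, 65]
Sorted: [40, 57, 65, 74, 82]

9


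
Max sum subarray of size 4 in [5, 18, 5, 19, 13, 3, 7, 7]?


[0:4]: 47
[1:5]: 55
[2:6]: 40
[3:7]: 42
[4:8]: 30

Max: 55 at [1:5]


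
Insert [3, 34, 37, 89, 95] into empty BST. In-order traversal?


Insert 3: root
Insert 34: R from 3
Insert 37: R from 3 -> R from 34
Insert 89: R from 3 -> R from 34 -> R from 37
Insert 95: R from 3 -> R from 34 -> R from 37 -> R from 89

In-order: [3, 34, 37, 89, 95]


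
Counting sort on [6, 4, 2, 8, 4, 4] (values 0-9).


Input: [6, 4, 2, 8, 4, 4]
Counts: [0, 0, 1, 0, 3, 0, 1, 0, 1, 0]

Sorted: [2, 4, 4, 4, 6, 8]


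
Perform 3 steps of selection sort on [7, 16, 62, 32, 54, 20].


Initial: [7, 16, 62, 32, 54, 20]
Step 1: min=7 at 0
  Swap: [7, 16, 62, 32, 54, 20]
Step 2: min=16 at 1
  Swap: [7, 16, 62, 32, 54, 20]
Step 3: min=20 at 5
  Swap: [7, 16, 20, 32, 54, 62]

After 3 steps: [7, 16, 20, 32, 54, 62]


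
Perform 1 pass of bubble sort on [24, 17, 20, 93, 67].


Initial: [24, 17, 20, 93, 67]
Pass 1: [17, 20, 24, 67, 93] (3 swaps)

After 1 pass: [17, 20, 24, 67, 93]


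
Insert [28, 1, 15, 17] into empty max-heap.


Insert 28: [28]
Insert 1: [28, 1]
Insert 15: [28, 1, 15]
Insert 17: [28, 17, 15, 1]

Final heap: [28, 17, 15, 1]


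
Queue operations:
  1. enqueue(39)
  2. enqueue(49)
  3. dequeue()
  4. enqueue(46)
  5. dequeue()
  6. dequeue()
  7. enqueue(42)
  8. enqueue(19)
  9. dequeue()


enqueue(39) -> [39]
enqueue(49) -> [39, 49]
dequeue()->39, [49]
enqueue(46) -> [49, 46]
dequeue()->49, [46]
dequeue()->46, []
enqueue(42) -> [42]
enqueue(19) -> [42, 19]
dequeue()->42, [19]

Final queue: [19]


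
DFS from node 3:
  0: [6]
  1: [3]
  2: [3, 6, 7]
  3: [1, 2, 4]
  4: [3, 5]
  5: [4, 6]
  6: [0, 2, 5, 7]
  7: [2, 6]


Visit 3, push [4, 2, 1]
Visit 1, push []
Visit 2, push [7, 6]
Visit 6, push [7, 5, 0]
Visit 0, push []
Visit 5, push [4]
Visit 4, push []
Visit 7, push []

DFS order: [3, 1, 2, 6, 0, 5, 4, 7]


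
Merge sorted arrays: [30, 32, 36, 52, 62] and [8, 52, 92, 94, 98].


Take 8 from B
Take 30 from A
Take 32 from A
Take 36 from A
Take 52 from A
Take 52 from B
Take 62 from A

Merged: [8, 30, 32, 36, 52, 52, 62, 92, 94, 98]


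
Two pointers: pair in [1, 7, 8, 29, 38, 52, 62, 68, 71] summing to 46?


lo=0(1)+hi=8(71)=72
lo=0(1)+hi=7(68)=69
lo=0(1)+hi=6(62)=63
lo=0(1)+hi=5(52)=53
lo=0(1)+hi=4(38)=39
lo=1(7)+hi=4(38)=45
lo=2(8)+hi=4(38)=46

Yes: 8+38=46


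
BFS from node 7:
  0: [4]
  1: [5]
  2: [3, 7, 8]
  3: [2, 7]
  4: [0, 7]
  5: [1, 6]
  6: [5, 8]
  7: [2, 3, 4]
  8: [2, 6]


Visit 7, enqueue [2, 3, 4]
Visit 2, enqueue [8]
Visit 3, enqueue []
Visit 4, enqueue [0]
Visit 8, enqueue [6]
Visit 0, enqueue []
Visit 6, enqueue [5]
Visit 5, enqueue [1]
Visit 1, enqueue []

BFS order: [7, 2, 3, 4, 8, 0, 6, 5, 1]


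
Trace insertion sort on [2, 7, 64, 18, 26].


Initial: [2, 7, 64, 18, 26]
Insert 7: [2, 7, 64, 18, 26]
Insert 64: [2, 7, 64, 18, 26]
Insert 18: [2, 7, 18, 64, 26]
Insert 26: [2, 7, 18, 26, 64]

Sorted: [2, 7, 18, 26, 64]


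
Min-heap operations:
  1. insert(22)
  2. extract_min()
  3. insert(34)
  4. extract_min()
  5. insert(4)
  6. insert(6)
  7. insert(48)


insert(22) -> [22]
extract_min()->22, []
insert(34) -> [34]
extract_min()->34, []
insert(4) -> [4]
insert(6) -> [4, 6]
insert(48) -> [4, 6, 48]

Final heap: [4, 6, 48]


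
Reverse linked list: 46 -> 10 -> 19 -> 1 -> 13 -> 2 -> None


Step 1: curr=46, set curr.next=prev(None) | reversed so far: 46
Step 2: curr=10, set curr.next=prev(46) | reversed so far: 10 -> 46
Step 3: curr=19, set curr.next=prev(10) | reversed so far: 19 -> 10 -> 46
Step 4: curr=1, set curr.next=prev(19) | reversed so far: 1 -> 19 -> 10 -> 46
Step 5: curr=13, set curr.next=prev(1) | reversed so far: 13 -> 1 -> 19 -> 10 -> 46
Step 6: curr=2, set curr.next=prev(13) | reversed so far: 2 -> 13 -> 1 -> 19 -> 10 -> 46

2 -> 13 -> 1 -> 19 -> 10 -> 46 -> None


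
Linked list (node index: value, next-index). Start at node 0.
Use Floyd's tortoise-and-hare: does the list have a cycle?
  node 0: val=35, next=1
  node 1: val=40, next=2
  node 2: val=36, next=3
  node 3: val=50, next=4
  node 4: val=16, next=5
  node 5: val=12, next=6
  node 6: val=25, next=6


Floyd's tortoise (slow, +1) and hare (fast, +2):
  init: slow=0, fast=0
  step 1: slow=1, fast=2
  step 2: slow=2, fast=4
  step 3: slow=3, fast=6
  step 4: slow=4, fast=6
  step 5: slow=5, fast=6
  step 6: slow=6, fast=6
  slow == fast at node 6: cycle detected

Cycle: yes


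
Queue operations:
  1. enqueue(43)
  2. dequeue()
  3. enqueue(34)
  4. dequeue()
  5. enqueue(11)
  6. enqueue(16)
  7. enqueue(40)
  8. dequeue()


enqueue(43) -> [43]
dequeue()->43, []
enqueue(34) -> [34]
dequeue()->34, []
enqueue(11) -> [11]
enqueue(16) -> [11, 16]
enqueue(40) -> [11, 16, 40]
dequeue()->11, [16, 40]

Final queue: [16, 40]


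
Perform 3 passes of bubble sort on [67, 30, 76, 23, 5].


Initial: [67, 30, 76, 23, 5]
Pass 1: [30, 67, 23, 5, 76] (3 swaps)
Pass 2: [30, 23, 5, 67, 76] (2 swaps)
Pass 3: [23, 5, 30, 67, 76] (2 swaps)

After 3 passes: [23, 5, 30, 67, 76]


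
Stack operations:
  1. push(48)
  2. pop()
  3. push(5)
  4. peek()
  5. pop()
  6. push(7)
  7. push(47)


push(48) -> [48]
pop()->48, []
push(5) -> [5]
peek()->5
pop()->5, []
push(7) -> [7]
push(47) -> [7, 47]

Final stack: [7, 47]


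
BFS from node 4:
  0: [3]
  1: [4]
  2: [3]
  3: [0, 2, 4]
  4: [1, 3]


Visit 4, enqueue [1, 3]
Visit 1, enqueue []
Visit 3, enqueue [0, 2]
Visit 0, enqueue []
Visit 2, enqueue []

BFS order: [4, 1, 3, 0, 2]


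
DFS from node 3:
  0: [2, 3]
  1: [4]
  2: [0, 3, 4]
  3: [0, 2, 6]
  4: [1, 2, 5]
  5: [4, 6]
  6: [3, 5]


Visit 3, push [6, 2, 0]
Visit 0, push [2]
Visit 2, push [4]
Visit 4, push [5, 1]
Visit 1, push []
Visit 5, push [6]
Visit 6, push []

DFS order: [3, 0, 2, 4, 1, 5, 6]


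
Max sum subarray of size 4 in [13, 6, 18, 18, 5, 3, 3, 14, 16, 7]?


[0:4]: 55
[1:5]: 47
[2:6]: 44
[3:7]: 29
[4:8]: 25
[5:9]: 36
[6:10]: 40

Max: 55 at [0:4]


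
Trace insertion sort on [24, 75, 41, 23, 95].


Initial: [24, 75, 41, 23, 95]
Insert 75: [24, 75, 41, 23, 95]
Insert 41: [24, 41, 75, 23, 95]
Insert 23: [23, 24, 41, 75, 95]
Insert 95: [23, 24, 41, 75, 95]

Sorted: [23, 24, 41, 75, 95]


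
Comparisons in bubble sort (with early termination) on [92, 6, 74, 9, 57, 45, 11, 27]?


Algorithm: bubble sort (with early termination)
Input: [92, 6, 74, 9, 57, 45, 11, 27]
Sorted: [6, 9, 11, 27, 45, 57, 74, 92]

25


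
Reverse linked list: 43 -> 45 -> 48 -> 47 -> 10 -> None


Step 1: curr=43, set curr.next=prev(None) | reversed so far: 43
Step 2: curr=45, set curr.next=prev(43) | reversed so far: 45 -> 43
Step 3: curr=48, set curr.next=prev(45) | reversed so far: 48 -> 45 -> 43
Step 4: curr=47, set curr.next=prev(48) | reversed so far: 47 -> 48 -> 45 -> 43
Step 5: curr=10, set curr.next=prev(47) | reversed so far: 10 -> 47 -> 48 -> 45 -> 43

10 -> 47 -> 48 -> 45 -> 43 -> None


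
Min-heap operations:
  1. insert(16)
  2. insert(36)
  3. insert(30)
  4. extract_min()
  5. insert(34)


insert(16) -> [16]
insert(36) -> [16, 36]
insert(30) -> [16, 36, 30]
extract_min()->16, [30, 36]
insert(34) -> [30, 36, 34]

Final heap: [30, 36, 34]


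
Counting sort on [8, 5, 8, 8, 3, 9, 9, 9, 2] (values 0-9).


Input: [8, 5, 8, 8, 3, 9, 9, 9, 2]
Counts: [0, 0, 1, 1, 0, 1, 0, 0, 3, 3]

Sorted: [2, 3, 5, 8, 8, 8, 9, 9, 9]


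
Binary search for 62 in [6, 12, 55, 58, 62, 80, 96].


Step 1: lo=0, hi=6, mid=3, val=58
Step 2: lo=4, hi=6, mid=5, val=80
Step 3: lo=4, hi=4, mid=4, val=62

Found at index 4


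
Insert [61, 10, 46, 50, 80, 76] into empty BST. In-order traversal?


Insert 61: root
Insert 10: L from 61
Insert 46: L from 61 -> R from 10
Insert 50: L from 61 -> R from 10 -> R from 46
Insert 80: R from 61
Insert 76: R from 61 -> L from 80

In-order: [10, 46, 50, 61, 76, 80]


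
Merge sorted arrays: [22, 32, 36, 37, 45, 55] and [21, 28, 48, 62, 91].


Take 21 from B
Take 22 from A
Take 28 from B
Take 32 from A
Take 36 from A
Take 37 from A
Take 45 from A
Take 48 from B
Take 55 from A

Merged: [21, 22, 28, 32, 36, 37, 45, 48, 55, 62, 91]


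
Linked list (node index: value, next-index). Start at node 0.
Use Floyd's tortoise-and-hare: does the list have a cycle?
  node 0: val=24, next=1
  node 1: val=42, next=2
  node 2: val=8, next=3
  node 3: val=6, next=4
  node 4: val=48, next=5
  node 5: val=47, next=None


Floyd's tortoise (slow, +1) and hare (fast, +2):
  init: slow=0, fast=0
  step 1: slow=1, fast=2
  step 2: slow=2, fast=4
  step 3: fast 4->5->None, no cycle

Cycle: no


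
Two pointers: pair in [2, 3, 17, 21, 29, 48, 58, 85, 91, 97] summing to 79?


lo=0(2)+hi=9(97)=99
lo=0(2)+hi=8(91)=93
lo=0(2)+hi=7(85)=87
lo=0(2)+hi=6(58)=60
lo=1(3)+hi=6(58)=61
lo=2(17)+hi=6(58)=75
lo=3(21)+hi=6(58)=79

Yes: 21+58=79


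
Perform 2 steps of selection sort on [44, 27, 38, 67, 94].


Initial: [44, 27, 38, 67, 94]
Step 1: min=27 at 1
  Swap: [27, 44, 38, 67, 94]
Step 2: min=38 at 2
  Swap: [27, 38, 44, 67, 94]

After 2 steps: [27, 38, 44, 67, 94]


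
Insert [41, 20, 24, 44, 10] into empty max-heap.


Insert 41: [41]
Insert 20: [41, 20]
Insert 24: [41, 20, 24]
Insert 44: [44, 41, 24, 20]
Insert 10: [44, 41, 24, 20, 10]

Final heap: [44, 41, 24, 20, 10]


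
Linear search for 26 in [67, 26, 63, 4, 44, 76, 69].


i=0: 67!=26
i=1: 26==26 found!

Found at 1, 2 comps


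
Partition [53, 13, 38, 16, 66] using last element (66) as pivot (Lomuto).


Pivot: 66
  53 <= 66: advance i (no swap)
  13 <= 66: advance i (no swap)
  38 <= 66: advance i (no swap)
  16 <= 66: advance i (no swap)
Place pivot at 4: [53, 13, 38, 16, 66]

Partitioned: [53, 13, 38, 16, 66]


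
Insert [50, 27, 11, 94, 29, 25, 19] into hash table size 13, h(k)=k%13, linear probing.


Insert 50: h=11 -> slot 11
Insert 27: h=1 -> slot 1
Insert 11: h=11, 1 probes -> slot 12
Insert 94: h=3 -> slot 3
Insert 29: h=3, 1 probes -> slot 4
Insert 25: h=12, 1 probes -> slot 0
Insert 19: h=6 -> slot 6

Table: [25, 27, None, 94, 29, None, 19, None, None, None, None, 50, 11]


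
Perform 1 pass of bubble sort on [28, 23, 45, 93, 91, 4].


Initial: [28, 23, 45, 93, 91, 4]
Pass 1: [23, 28, 45, 91, 4, 93] (3 swaps)

After 1 pass: [23, 28, 45, 91, 4, 93]


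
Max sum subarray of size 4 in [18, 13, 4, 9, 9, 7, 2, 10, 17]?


[0:4]: 44
[1:5]: 35
[2:6]: 29
[3:7]: 27
[4:8]: 28
[5:9]: 36

Max: 44 at [0:4]


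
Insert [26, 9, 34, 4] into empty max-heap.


Insert 26: [26]
Insert 9: [26, 9]
Insert 34: [34, 9, 26]
Insert 4: [34, 9, 26, 4]

Final heap: [34, 9, 26, 4]


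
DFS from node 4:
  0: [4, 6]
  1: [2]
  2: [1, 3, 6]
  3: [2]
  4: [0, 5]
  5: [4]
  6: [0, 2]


Visit 4, push [5, 0]
Visit 0, push [6]
Visit 6, push [2]
Visit 2, push [3, 1]
Visit 1, push []
Visit 3, push []
Visit 5, push []

DFS order: [4, 0, 6, 2, 1, 3, 5]


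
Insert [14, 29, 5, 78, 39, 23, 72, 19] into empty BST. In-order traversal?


Insert 14: root
Insert 29: R from 14
Insert 5: L from 14
Insert 78: R from 14 -> R from 29
Insert 39: R from 14 -> R from 29 -> L from 78
Insert 23: R from 14 -> L from 29
Insert 72: R from 14 -> R from 29 -> L from 78 -> R from 39
Insert 19: R from 14 -> L from 29 -> L from 23

In-order: [5, 14, 19, 23, 29, 39, 72, 78]


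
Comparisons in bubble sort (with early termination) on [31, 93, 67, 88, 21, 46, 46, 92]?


Algorithm: bubble sort (with early termination)
Input: [31, 93, 67, 88, 21, 46, 46, 92]
Sorted: [21, 31, 46, 46, 67, 88, 92, 93]

25


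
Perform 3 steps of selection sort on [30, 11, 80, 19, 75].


Initial: [30, 11, 80, 19, 75]
Step 1: min=11 at 1
  Swap: [11, 30, 80, 19, 75]
Step 2: min=19 at 3
  Swap: [11, 19, 80, 30, 75]
Step 3: min=30 at 3
  Swap: [11, 19, 30, 80, 75]

After 3 steps: [11, 19, 30, 80, 75]


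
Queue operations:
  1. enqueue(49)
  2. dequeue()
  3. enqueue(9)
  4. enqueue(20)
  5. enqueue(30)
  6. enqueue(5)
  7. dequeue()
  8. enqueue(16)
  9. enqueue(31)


enqueue(49) -> [49]
dequeue()->49, []
enqueue(9) -> [9]
enqueue(20) -> [9, 20]
enqueue(30) -> [9, 20, 30]
enqueue(5) -> [9, 20, 30, 5]
dequeue()->9, [20, 30, 5]
enqueue(16) -> [20, 30, 5, 16]
enqueue(31) -> [20, 30, 5, 16, 31]

Final queue: [20, 30, 5, 16, 31]


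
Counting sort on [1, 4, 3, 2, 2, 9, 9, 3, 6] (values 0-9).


Input: [1, 4, 3, 2, 2, 9, 9, 3, 6]
Counts: [0, 1, 2, 2, 1, 0, 1, 0, 0, 2]

Sorted: [1, 2, 2, 3, 3, 4, 6, 9, 9]


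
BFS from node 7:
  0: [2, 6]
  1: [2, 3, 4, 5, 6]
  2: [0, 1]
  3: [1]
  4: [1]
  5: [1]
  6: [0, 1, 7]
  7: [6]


Visit 7, enqueue [6]
Visit 6, enqueue [0, 1]
Visit 0, enqueue [2]
Visit 1, enqueue [3, 4, 5]
Visit 2, enqueue []
Visit 3, enqueue []
Visit 4, enqueue []
Visit 5, enqueue []

BFS order: [7, 6, 0, 1, 2, 3, 4, 5]


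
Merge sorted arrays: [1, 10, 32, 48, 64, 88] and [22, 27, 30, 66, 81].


Take 1 from A
Take 10 from A
Take 22 from B
Take 27 from B
Take 30 from B
Take 32 from A
Take 48 from A
Take 64 from A
Take 66 from B
Take 81 from B

Merged: [1, 10, 22, 27, 30, 32, 48, 64, 66, 81, 88]


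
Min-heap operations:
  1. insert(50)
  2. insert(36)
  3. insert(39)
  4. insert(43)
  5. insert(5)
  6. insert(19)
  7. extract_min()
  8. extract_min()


insert(50) -> [50]
insert(36) -> [36, 50]
insert(39) -> [36, 50, 39]
insert(43) -> [36, 43, 39, 50]
insert(5) -> [5, 36, 39, 50, 43]
insert(19) -> [5, 36, 19, 50, 43, 39]
extract_min()->5, [19, 36, 39, 50, 43]
extract_min()->19, [36, 43, 39, 50]

Final heap: [36, 43, 39, 50]
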